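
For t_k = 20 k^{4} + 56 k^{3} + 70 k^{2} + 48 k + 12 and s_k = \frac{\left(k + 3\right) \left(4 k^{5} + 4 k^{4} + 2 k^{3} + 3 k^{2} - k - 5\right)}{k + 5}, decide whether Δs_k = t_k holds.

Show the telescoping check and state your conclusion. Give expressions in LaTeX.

s_(k+1) = (4*k**6 + 40*k**5 + 154*k**4 + 305*k**3 + 339*k**2 + 195*k + 28)/(k + 6)
s_(k+1) − s_k = 2*(10*k**6 + 122*k**5 + 491*k**4 + 901*k**3 + 925*k**2 + 533*k + 115)/(k**2 + 11*k + 30)
(s_(k+1) − s_k) − t_k = 2*(-16*k**5 - 152*k**4 - 348*k**3 - 395*k**2 - 253*k - 65)/(k**2 + 11*k + 30)

Invalid: residual \frac{2 \left(- 16 k^{5} - 152 k^{4} - 348 k^{3} - 395 k^{2} - 253 k - 65\right)}{k^{2} + 11 k + 30} ≠ 0.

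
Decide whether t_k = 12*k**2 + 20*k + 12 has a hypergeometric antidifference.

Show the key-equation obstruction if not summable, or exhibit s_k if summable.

The ratio is (3*k**2 + 11*k + 11)/(3*k**2 + 5*k + 3).
Take A(k)=1, B(k)=1, C(k)=k**2 + 5*k/3 + 1.
Key eq: (1)·f(k+1) = (1)·f(k) + (k**2 + 5*k/3 + 1).
From deg A=0, deg B=0, deg C=2: d=3.
Solve for f: f(k) = k*(k**2 + k + 1)/3 (degree 3 ≤ 3).
Then R = B(k−1)f/C = k*(k**2 + k + 1)/(3*k**2 + 5*k + 3), so s_k = R(k)·t_k = 4*k*(k**2 + k + 1).
Check: Δs_k = 12*k**2 + 20*k + 12. ✓

Yes. s_k = 4*k*(k**2 + k + 1).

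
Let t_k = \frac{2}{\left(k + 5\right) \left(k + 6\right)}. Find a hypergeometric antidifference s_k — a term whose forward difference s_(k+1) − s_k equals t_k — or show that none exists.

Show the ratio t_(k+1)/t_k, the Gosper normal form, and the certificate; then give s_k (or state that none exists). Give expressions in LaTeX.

Step 1: r(k) = (k + 5)/(k + 7).
Factor: A=k + 5; B=k + 7; C=1.
f must satisfy (k + 5)·f(k+1) − (k + 6)·f(k) = 1.
Degrees (1,1,0) ⇒ d ≤ 1.
Match coefficients ⇒ f(k) = k/5.
Get s_k = R·t_k = 2*k/(5*(k + 5)) with R(k) = B(k−1)f(k)/C(k) = k*(k + 6)/5.
Check: Δs_k = 2/(k**2 + 11*k + 30). ✓

s_k = \frac{2 k}{5 \left(k + 5\right)}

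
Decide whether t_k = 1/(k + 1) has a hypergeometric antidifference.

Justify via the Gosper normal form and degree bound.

No — the linear system for f has no solution.

Step 1: r(k) = (k + 1)/(k + 2).
Normal form (A,B,C) = (k + 1, k + 2, 1).
Set up (k + 1)·f(k+1) − (k + 1)·f(k) − (1) = 0.
Degrees (1,1,0) ⇒ d ≤ 0.
Generic f = c0 gives residual -1; -1 = 0 cannot hold, so t_k is not Gosper-summable.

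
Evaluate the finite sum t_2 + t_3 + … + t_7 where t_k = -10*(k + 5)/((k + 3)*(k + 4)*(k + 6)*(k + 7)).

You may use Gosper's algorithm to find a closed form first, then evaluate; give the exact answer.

Σ = -57/616

r(k) = (k + 3)*(k + 6)**2/((k + 5)**2*(k + 8)) after simplifying.
So A=k + 3 and B=k + 8, with C=k**2 + 10*k + 25.
f must satisfy (k + 3)·f(k+1) − (k + 7)·f(k) = k**2 + 10*k + 25.
Degrees (1,1,2) ⇒ d ≤ 4.
Coefficient equations give f(k) = k*(k + 4)*(k + 5)*(k + 9)/36.
Then R = B(k−1)f/C = k*(k + 4)*(k + 7)*(k + 9)/(36*(k + 5)), so s_k = R(k)·t_k = 5*k*(-k - 9)/(18*(k**2 + 9*k + 18)).
Check: Δs_k = 10*(-k - 5)/(k**4 + 20*k**3 + 145*k**2 + 450*k + 504). ✓
Telescoping: Σ = s_(8) − s_(2) = -170/693 − (-11/72) = -57/616.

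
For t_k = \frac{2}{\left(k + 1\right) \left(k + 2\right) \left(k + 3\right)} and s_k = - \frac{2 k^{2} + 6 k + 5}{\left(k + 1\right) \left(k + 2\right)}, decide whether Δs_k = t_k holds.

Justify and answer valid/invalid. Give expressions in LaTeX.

valid; difference matches t_k

s_(k+1) = (-6*k - 2*(k + 1)**2 - 11)/((k + 2)*(k + 3))
s_(k+1) − s_k = 2/(k**3 + 6*k**2 + 11*k + 6)
(s_(k+1) − s_k) − t_k = 0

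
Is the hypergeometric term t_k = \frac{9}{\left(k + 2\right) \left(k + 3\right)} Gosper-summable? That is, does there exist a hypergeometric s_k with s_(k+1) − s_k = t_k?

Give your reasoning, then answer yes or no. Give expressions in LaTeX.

Yes. s_k = \frac{9 k}{2 \left(k + 2\right)}.

Step 1: r(k) = (k + 2)/(k + 4).
Factor: A=k + 2; B=k + 4; C=1.
Need (k + 2)·f(k+1) − (k + 3)·f(k) = 1.
From deg A=1, deg B=1, deg C=0: d=1.
Solve for f: f(k) = k/2 (degree 1 ≤ 1).
R(k) = B(k−1)·f(k)/C(k) = k*(k + 3)/2; s_k = R·t_k = 9*k/(2*(k + 2)).
s_(k+1) − s_k = 9/(k**2 + 5*k + 6) = t_k.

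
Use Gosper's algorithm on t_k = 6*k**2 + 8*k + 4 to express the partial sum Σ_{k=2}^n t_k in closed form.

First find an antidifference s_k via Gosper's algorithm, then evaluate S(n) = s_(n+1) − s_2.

S(n) = 2*n**3 + 7*n**2 + 9*n - 18

r(k) = (3*k**2 + 10*k + 9)/(3*k**2 + 4*k + 2) after simplifying.
A = 1, B = 1, C = k**2 + 4*k/3 + 2/3.
Need (1)·f(k+1) − (1)·f(k) = k**2 + 4*k/3 + 2/3.
deg f ≤ 3 (via 0,0,2).
Match coefficients ⇒ f(k) = k*(2*k**2 + k + 1)/6.
So s_k = (B(k−1)f/C)·t_k = (k*(2*k**2 + k + 1)/(2*(3*k**2 + 4*k + 2)))·t_k = k*(2*k**2 + k + 1).
s_(k+1) − s_k = 6*k**2 + 8*k + 4 = t_k.
Σ_(k=2)^n t_k = s_(n+1) − s_(2) = (2*n**3 + 7*n**2 + 9*n + 4) − (22), i.e. 2*n**3 + 7*n**2 + 9*n - 18.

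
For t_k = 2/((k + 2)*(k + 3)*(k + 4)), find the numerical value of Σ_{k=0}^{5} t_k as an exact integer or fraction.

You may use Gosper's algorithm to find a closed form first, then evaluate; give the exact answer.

r(k) = (k + 2)/(k + 5) after simplifying.
Factor: A=k + 2; B=k + 5; C=1.
Need (k + 2)·f(k+1) − (k + 4)·f(k) = 1.
Bound: deg f ≤ 2.
Solving with deg f ≤ 2: f(k) = k*(k + 5)/12.
Then R = B(k−1)f/C = k*(k + 4)*(k + 5)/12, so s_k = R(k)·t_k = k*(k + 5)/(6*(k + 2)*(k + 3)).
Verify: 2/(k**3 + 9*k**2 + 26*k + 24) matches t_k.
Telescoping: Σ = s_(6) − s_(0) = 11/72 − (0) = 11/72.

Σ = 11/72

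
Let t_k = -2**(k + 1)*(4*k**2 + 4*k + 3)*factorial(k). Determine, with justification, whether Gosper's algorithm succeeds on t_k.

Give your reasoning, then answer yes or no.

Yes. s_k = -2**(k + 1)*(2*k - 1)*factorial(k).

Compute t_(k+1)/t_k: get 2*(4*k**3 + 16*k**2 + 23*k + 11)/(4*k**2 + 4*k + 3).
A = 2*k + 2, B = 1, C = k**2 + k + 3/4.
Key eq: (2*k + 2)·f(k+1) = (1)·f(k) + (k**2 + k + 3/4).
Bound: deg f ≤ 1.
Solving with deg f ≤ 1: f(k) = (2*k - 1)/4.
Get s_k = R·t_k = -2**(k + 1)*(2*k - 1)*factorial(k) with R(k) = B(k−1)f(k)/C(k) = (2*k - 1)/(4*k**2 + 4*k + 3).
s_(k+1) − s_k = -2**(k + 1)*(4*k**2 + 4*k + 3)*factorial(k) = t_k.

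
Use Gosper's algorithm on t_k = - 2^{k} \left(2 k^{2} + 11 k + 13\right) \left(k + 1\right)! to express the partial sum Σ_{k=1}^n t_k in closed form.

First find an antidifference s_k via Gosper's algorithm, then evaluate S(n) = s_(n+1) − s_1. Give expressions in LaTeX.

Compute t_(k+1)/t_k: get 2*(2*k**3 + 19*k**2 + 56*k + 52)/(2*k**2 + 11*k + 13).
Normal form (A,B,C) = (2*k + 4, 1, k**2 + 11*k/2 + 13/2).
f must satisfy (2*k + 4)·f(k+1) − (1)·f(k) = k**2 + 11*k/2 + 13/2.
From deg A=1, deg B=0, deg C=2: d=1.
A polynomial solution: f(k) = (k + 3)/2.
So s_k = (B(k−1)f/C)·t_k = ((k + 3)/(2*k**2 + 11*k + 13))·t_k = -2**k*(k + 3)*factorial(k + 1).
Δs = -2**k*(2*k**2 + 11*k + 13)*factorial(k + 1), as required.
s_(n+1) = -2**(n + 1)*(n + 4)*factorial(n + 2) and s_(1) = -16, so S(n) = -2*2**n*n*factorial(n + 2) - 8*2**n*factorial(n + 2) + 16.

S(n) = - 2 \cdot 2^{n} n \left(n + 2\right)! - 8 \cdot 2^{n} \left(n + 2\right)! + 16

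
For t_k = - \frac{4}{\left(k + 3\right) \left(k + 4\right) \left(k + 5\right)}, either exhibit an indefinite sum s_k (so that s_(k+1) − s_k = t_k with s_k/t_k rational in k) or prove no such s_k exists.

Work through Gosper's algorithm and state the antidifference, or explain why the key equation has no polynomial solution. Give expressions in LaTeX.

s_k = \frac{k \left(- k - 7\right)}{6 \left(k + 3\right) \left(k + 4\right)}

Ratio r(k) = (k + 3)/(k + 6).
Take A(k)=k + 3, B(k)=k + 6, C(k)=1.
Need (k + 3)·f(k+1) − (k + 5)·f(k) = 1.
Bound: deg f ≤ 2.
Match coefficients ⇒ f(k) = k*(k + 7)/24.
Certificate R = B(k−1)f/C = k*(k + 5)*(k + 7)/24 gives s_k = k*(-k - 7)/(6*(k + 3)*(k + 4)).
Check: Δs_k = -4/(k**3 + 12*k**2 + 47*k + 60). ✓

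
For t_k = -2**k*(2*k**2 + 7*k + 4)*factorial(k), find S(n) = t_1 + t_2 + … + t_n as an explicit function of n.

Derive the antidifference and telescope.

The ratio is 2*(2*k**3 + 13*k**2 + 24*k + 13)/(2*k**2 + 7*k + 4).
Normal form (A,B,C) = (2*k + 2, 1, k**2 + 7*k/2 + 2).
Set up (2*k + 2)·f(k+1) − (1)·f(k) − (k**2 + 7*k/2 + 2) = 0.
Bound: deg f ≤ 1.
Solve for f: f(k) = (k + 2)/2 (degree 1 ≤ 1).
Then R = B(k−1)f/C = (k + 2)/(2*k**2 + 7*k + 4), so s_k = R(k)·t_k = -2**k*(k + 2)*factorial(k).
s_(k+1) − s_k = -2**k*(2*k**2 + 7*k + 4)*factorial(k) = t_k.
Evaluate: s_(n+1) = -2**(n + 1)*(n + 3)*factorial(n + 1); subtract s_(1) = -6 ⇒ S(n) = -2*2**n*n**2*factorial(n) - 8*2**n*n*factorial(n) - 6*2**n*factorial(n) + 6.

S(n) = -2*2**n*n**2*factorial(n) - 8*2**n*n*factorial(n) - 6*2**n*factorial(n) + 6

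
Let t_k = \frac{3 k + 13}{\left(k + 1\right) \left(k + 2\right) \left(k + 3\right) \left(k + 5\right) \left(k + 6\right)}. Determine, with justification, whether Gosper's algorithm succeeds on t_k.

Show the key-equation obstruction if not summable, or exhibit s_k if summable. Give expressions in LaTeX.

t_(k+1)/t_k = (k + 1)*(k + 5)*(3*k + 16)/((k + 4)*(k + 7)*(3*k + 13)).
Gosper form: A/B · C(k+1)/C(k) with A=k + 1, B=k + 7, C=k**2 + 25*k/3 + 52/3.
f must satisfy (k + 1)·f(k+1) − (k + 6)·f(k) = k**2 + 25*k/3 + 52/3.
From deg A=1, deg B=1, deg C=2: d=5.
A polynomial solution: f(k) = k*(k + 3)*(k + 4)*(k**2 + 8*k + 17)/30.
Certificate R = B(k−1)f/C = k*(k + 3)*(k + 6)*(k**2 + 8*k + 17)/(10*(3*k + 13)) gives s_k = k*(k**2 + 8*k + 17)/(10*(k**3 + 8*k**2 + 17*k + 10)).
s_(k+1) − s_k = (3*k + 13)/(k**5 + 17*k**4 + 107*k**3 + 307*k**2 + 396*k + 180) = t_k.

Yes. s_k = \frac{k \left(k^{2} + 8 k + 17\right)}{10 \left(k^{3} + 8 k^{2} + 17 k + 10\right)}.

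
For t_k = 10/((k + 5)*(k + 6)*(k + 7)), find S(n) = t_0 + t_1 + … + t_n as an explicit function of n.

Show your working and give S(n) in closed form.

S(n) = (n**2 + 13*n + 12)/(6*(n**2 + 13*n + 42))

Ratio r(k) = (k + 5)/(k + 8).
So A=k + 5 and B=k + 8, with C=1.
Solve (k + 5)·f(k+1) − (k + 7)·f(k) = 1.
deg f ≤ 2 (via 1,1,0).
Solving with deg f ≤ 2: f(k) = k*(k + 11)/60.
Then R = B(k−1)f/C = k*(k + 7)*(k + 11)/60, so s_k = R(k)·t_k = k*(k + 11)/(6*(k + 5)*(k + 6)).
s_(k+1) − s_k = 10/(k**3 + 18*k**2 + 107*k + 210) = t_k.
Evaluate: s_(n+1) = (n**2 + 13*n + 12)/(6*(n**2 + 13*n + 42)); subtract s_(0) = 0 ⇒ S(n) = (n**2 + 13*n + 12)/(6*(n**2 + 13*n + 42)).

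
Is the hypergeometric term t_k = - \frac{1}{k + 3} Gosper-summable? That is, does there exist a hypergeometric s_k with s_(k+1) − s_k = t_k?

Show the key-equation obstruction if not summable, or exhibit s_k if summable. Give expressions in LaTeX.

Step 1: r(k) = (k + 3)/(k + 4).
So A=k + 3 and B=k + 4, with C=1.
Solve (k + 3)·f(k+1) − (k + 3)·f(k) = 1.
Bound: deg f ≤ 0.
Generic f = c0 gives residual -1; -1 = 0 cannot hold, so t_k is not Gosper-summable.

No — key equation has no polynomial f.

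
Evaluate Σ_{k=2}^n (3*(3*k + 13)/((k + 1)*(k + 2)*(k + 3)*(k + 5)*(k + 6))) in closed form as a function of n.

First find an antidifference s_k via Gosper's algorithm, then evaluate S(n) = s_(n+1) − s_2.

S(n) = (n**3 + 11*n**2 + 36*n - 48)/(28*(n**3 + 11*n**2 + 36*n + 36))

t_(k+1)/t_k = (k + 1)*(k + 5)*(3*k + 16)/((k + 4)*(k + 7)*(3*k + 13)).
Normal form (A,B,C) = (k + 1, k + 7, k**2 + 25*k/3 + 52/3).
Solve (k + 1)·f(k+1) − (k + 6)·f(k) = k**2 + 25*k/3 + 52/3.
Bound: deg f ≤ 5.
Coefficient equations give f(k) = k*(k + 3)*(k + 4)*(k**2 + 8*k + 17)/30.
Then R = B(k−1)f/C = k*(k + 3)*(k + 6)*(k**2 + 8*k + 17)/(10*(3*k + 13)), so s_k = R(k)·t_k = 3*k*(k**2 + 8*k + 17)/(10*(k**3 + 8*k**2 + 17*k + 10)).
Check: Δs_k = 3*(3*k + 13)/(k**5 + 17*k**4 + 107*k**3 + 307*k**2 + 396*k + 180). ✓
Evaluate: s_(n+1) = 3*(n**3 + 11*n**2 + 36*n + 26)/(10*(n**3 + 11*n**2 + 36*n + 36)); subtract s_(2) = 37/140 ⇒ S(n) = (n**3 + 11*n**2 + 36*n - 48)/(28*(n**3 + 11*n**2 + 36*n + 36)).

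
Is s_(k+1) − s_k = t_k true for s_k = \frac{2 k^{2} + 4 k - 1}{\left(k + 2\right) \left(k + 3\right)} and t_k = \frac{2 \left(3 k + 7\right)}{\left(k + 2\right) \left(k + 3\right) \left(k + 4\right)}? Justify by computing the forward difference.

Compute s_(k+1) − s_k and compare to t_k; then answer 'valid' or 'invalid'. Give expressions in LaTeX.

s_(k+1) = (4*k + 2*(k + 1)**2 + 3)/((k + 3)*(k + 4))
s_(k+1) − s_k = 2*(3*k + 7)/(k**3 + 9*k**2 + 26*k + 24)
(s_(k+1) − s_k) − t_k = 0

Valid: the claim telescopes to t_k.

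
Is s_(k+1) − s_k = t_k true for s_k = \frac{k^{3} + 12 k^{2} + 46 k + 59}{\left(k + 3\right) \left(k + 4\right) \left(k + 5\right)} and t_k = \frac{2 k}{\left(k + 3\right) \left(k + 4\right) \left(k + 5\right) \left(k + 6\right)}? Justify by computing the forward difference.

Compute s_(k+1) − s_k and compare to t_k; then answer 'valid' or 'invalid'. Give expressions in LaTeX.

Valid: the claim telescopes to t_k.

s_(k+1) = (46*k + (k + 1)**3 + 12*(k + 1)**2 + 105)/((k + 4)*(k + 5)*(k + 6))
s_(k+1) − s_k = 2*k/(k**4 + 18*k**3 + 119*k**2 + 342*k + 360)
(s_(k+1) − s_k) − t_k = 0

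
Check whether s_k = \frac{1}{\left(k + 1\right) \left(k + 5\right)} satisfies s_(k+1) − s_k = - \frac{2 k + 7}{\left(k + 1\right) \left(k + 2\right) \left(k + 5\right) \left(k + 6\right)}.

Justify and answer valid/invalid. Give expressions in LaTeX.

s_(k+1) = 1/((k + 2)*(k + 6))
s_(k+1) − s_k = (-2*k - 7)/(k**4 + 14*k**3 + 65*k**2 + 112*k + 60)
(s_(k+1) − s_k) − t_k = 0

Valid — Δs_k = t_k.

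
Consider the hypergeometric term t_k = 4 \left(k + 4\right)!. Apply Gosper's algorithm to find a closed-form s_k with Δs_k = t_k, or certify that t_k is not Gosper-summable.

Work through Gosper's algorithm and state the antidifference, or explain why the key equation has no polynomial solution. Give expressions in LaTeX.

not Gosper-summable; s_k does not exist

t_(k+1)/t_k = k + 5.
Normal form (A,B,C) = (k + 5, 1, 1).
Set up (k + 5)·f(k+1) − (1)·f(k) − (1) = 0.
d = -1 from the (1,0,0) case.
Negative degree bound (-1): no f exists, t_k not Gosper-summable.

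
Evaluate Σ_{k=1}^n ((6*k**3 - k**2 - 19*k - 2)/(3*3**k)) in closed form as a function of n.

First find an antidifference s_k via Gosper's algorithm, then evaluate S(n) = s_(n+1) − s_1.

S(n) = 3**(-n - 1)*(8*3**n - 3*n**3 - 13*n**2 - 16*n - 8)

Ratio r(k) = (6*k**3 + 17*k**2 - 3*k - 16)/(3*(6*k**3 - k**2 - 19*k - 2)).
Gosper form: A/B · C(k+1)/C(k) with A=1/3, B=1, C=k**3 - k**2/6 - 19*k/6 - 1/3.
f must satisfy (1/3)·f(k+1) − (1)·f(k) = k**3 - k**2/6 - 19*k/6 - 1/3.
Degrees (0,0,3) ⇒ d ≤ 3.
Solve for f: f(k) = -(3*k**3 + 4*k**2 - k + 2)/2 (degree 3 ≤ 3).
Then R = B(k−1)f/C = -3*(3*k**3 + 4*k**2 - k + 2)/(6*k**3 - k**2 - 19*k - 2), so s_k = R(k)·t_k = (-3*k**3 - 4*k**2 + k - 2)/3**k.
s_(k+1) − s_k = (6*k**3 - k**2 - 19*k - 2)/(3*3**k) = t_k.
Σ_(k=1)^n t_k = s_(n+1) − s_(1) = (3**(-n - 1)*(-3*n**3 - 13*n**2 - 16*n - 8)) − (-8/3), i.e. 3**(-n - 1)*(8*3**n - 3*n**3 - 13*n**2 - 16*n - 8).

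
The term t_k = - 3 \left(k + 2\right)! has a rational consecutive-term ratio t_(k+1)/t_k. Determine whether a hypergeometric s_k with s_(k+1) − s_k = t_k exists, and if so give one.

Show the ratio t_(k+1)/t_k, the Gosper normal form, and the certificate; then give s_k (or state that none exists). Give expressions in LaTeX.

none (Gosper's algorithm certifies no s_k)

Step 1: r(k) = k + 3.
A = k + 3, B = 1, C = 1.
Key eq: (k + 3)·f(k+1) = (1)·f(k) + (1).
Bound: deg f ≤ -1.
Bound -1 < 0, so the key equation has no polynomial solution.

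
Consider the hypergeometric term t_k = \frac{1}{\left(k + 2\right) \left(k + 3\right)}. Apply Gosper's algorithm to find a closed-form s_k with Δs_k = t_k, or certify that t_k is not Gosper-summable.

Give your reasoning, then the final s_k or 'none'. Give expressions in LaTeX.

s_k = \frac{k}{2 \left(k + 2\right)}

t_(k+1)/t_k = (k + 2)/(k + 4).
Gosper form: A/B · C(k+1)/C(k) with A=k + 2, B=k + 4, C=1.
f must satisfy (k + 2)·f(k+1) − (k + 3)·f(k) = 1.
From deg A=1, deg B=1, deg C=0: d=1.
Solve for f: f(k) = k/2 (degree 1 ≤ 1).
Then R = B(k−1)f/C = k*(k + 3)/2, so s_k = R(k)·t_k = k/(2*(k + 2)).
s_(k+1) − s_k = 1/(k**2 + 5*k + 6) = t_k.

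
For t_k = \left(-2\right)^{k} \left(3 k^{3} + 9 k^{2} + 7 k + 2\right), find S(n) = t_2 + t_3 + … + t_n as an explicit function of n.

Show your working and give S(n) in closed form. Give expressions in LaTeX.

S(n) = 2 \left(-2\right)^{n} n^{3} + 8 \left(-2\right)^{n} n^{2} + 8 \left(-2\right)^{n} n + 2 \left(-2\right)^{n} + 40

The ratio is 2*(-3*k**3 - 18*k**2 - 34*k - 21)/(3*k**3 + 9*k**2 + 7*k + 2).
Take A(k)=-2, B(k)=1, C(k)=k**3 + 3*k**2 + 7*k/3 + 2/3.
Solve (-2)·f(k+1) − (1)·f(k) = k**3 + 3*k**2 + 7*k/3 + 2/3.
d = 3 from the (0,0,3) case.
Solving with deg f ≤ 3: f(k) = -k*(k**2 + k - 1)/3.
Certificate R = B(k−1)f/C = -k*(k**2 + k - 1)/((k + 2)*(3*k**2 + 3*k + 1)) gives s_k = (-2)**k*k*(-k**2 - k + 1).
Check: Δs_k = (-2)**k*(3*k**3 + 9*k**2 + 7*k + 2). ✓
Evaluate: s_(n+1) = 2*(-2)**n*(n**3 + 4*n**2 + 4*n + 1); subtract s_(2) = -40 ⇒ S(n) = 2*(-2)**n*n**3 + 8*(-2)**n*n**2 + 8*(-2)**n*n + 2*(-2)**n + 40.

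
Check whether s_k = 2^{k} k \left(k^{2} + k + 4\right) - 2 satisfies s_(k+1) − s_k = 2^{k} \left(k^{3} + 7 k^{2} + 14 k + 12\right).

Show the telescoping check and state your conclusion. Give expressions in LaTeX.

s_(k+1) = 2*2**k*(k + 1)*(k + (k + 1)**2 + 5) - 2
s_(k+1) − s_k = 2**k*(k**3 + 7*k**2 + 14*k + 12)
(s_(k+1) − s_k) − t_k = 0

Valid: the claim telescopes to t_k.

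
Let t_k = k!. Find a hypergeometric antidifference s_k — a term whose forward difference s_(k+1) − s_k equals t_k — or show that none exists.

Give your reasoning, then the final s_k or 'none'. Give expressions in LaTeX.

no hypergeometric antidifference exists

The ratio is k + 1.
Factor: A=k + 1; B=1; C=1.
f must satisfy (k + 1)·f(k+1) − (1)·f(k) = 1.
d = -1 from the (1,0,0) case.
deg f ≤ -1 is impossible — no certificate.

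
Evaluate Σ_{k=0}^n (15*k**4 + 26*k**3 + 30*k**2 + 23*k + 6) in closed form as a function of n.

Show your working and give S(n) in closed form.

S(n) = 3*n**5 + 14*n**4 + 28*n**3 + 33*n**2 + 22*n + 6

t_(k+1)/t_k = (15*k**4 + 86*k**3 + 198*k**2 + 221*k + 100)/(15*k**4 + 26*k**3 + 30*k**2 + 23*k + 6).
A = 1, B = 1, C = k**4 + 26*k**3/15 + 2*k**2 + 23*k/15 + 2/5.
Set up (1)·f(k+1) − (1)·f(k) − (k**4 + 26*k**3/15 + 2*k**2 + 23*k/15 + 2/5) = 0.
Bound: deg f ≤ 5.
Solve for f: f(k) = k*(3*k**4 - k**3 + 2*k**2 + 3*k - 1)/15 (degree 5 ≤ 5).
Get s_k = R·t_k = k*(3*k**4 - k**3 + 2*k**2 + 3*k - 1) with R(k) = B(k−1)f(k)/C(k) = k*(3*k**4 - k**3 + 2*k**2 + 3*k - 1)/(15*k**4 + 26*k**3 + 30*k**2 + 23*k + 6).
Δs = 15*k**4 + 26*k**3 + 30*k**2 + 23*k + 6, as required.
Σ_(k=0)^n t_k = s_(n+1) − s_(0) = (3*n**5 + 14*n**4 + 28*n**3 + 33*n**2 + 22*n + 6) − (0), i.e. 3*n**5 + 14*n**4 + 28*n**3 + 33*n**2 + 22*n + 6.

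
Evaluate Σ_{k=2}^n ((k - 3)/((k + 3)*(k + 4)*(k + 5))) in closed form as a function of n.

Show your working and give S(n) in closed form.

S(n) = (n**2 - 6*n + 5)/(15*(n**2 + 9*n + 20))

Compute t_(k+1)/t_k: get (k - 2)*(k + 3)/((k - 3)*(k + 6)).
Take A(k)=k + 3, B(k)=k + 6, C(k)=k - 3.
Need (k + 3)·f(k+1) − (k + 5)·f(k) = k - 3.
d = 2 from the (1,1,1) case.
A polynomial solution: f(k) = -k.
R(k) = B(k−1)·f(k)/C(k) = -k*(k + 5)/(k - 3); s_k = R·t_k = -k/((k + 3)*(k + 4)).
s_(k+1) − s_k = (k - 3)/(k**3 + 12*k**2 + 47*k + 60) = t_k.
Evaluate: s_(n+1) = (-n - 1)/(n**2 + 9*n + 20); subtract s_(2) = -1/15 ⇒ S(n) = (n**2 - 6*n + 5)/(15*(n**2 + 9*n + 20)).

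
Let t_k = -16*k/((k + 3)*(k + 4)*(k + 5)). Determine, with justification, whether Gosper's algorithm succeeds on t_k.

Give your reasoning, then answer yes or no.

Yes. s_k = 2*k*(1 - k)/((k + 3)*(k + 4)).

t_(k+1)/t_k = (k + 1)*(k + 3)/(k*(k + 6)).
Gosper form: A/B · C(k+1)/C(k) with A=k + 3, B=k + 6, C=k.
f must satisfy (k + 3)·f(k+1) − (k + 5)·f(k) = k.
Bound: deg f ≤ 2.
Solving with deg f ≤ 2: f(k) = k*(k - 1)/8.
Get s_k = R·t_k = 2*k*(1 - k)/((k + 3)*(k + 4)) with R(k) = B(k−1)f(k)/C(k) = (k - 1)*(k + 5)/8.
s_(k+1) − s_k = -16*k/(k**3 + 12*k**2 + 47*k + 60) = t_k.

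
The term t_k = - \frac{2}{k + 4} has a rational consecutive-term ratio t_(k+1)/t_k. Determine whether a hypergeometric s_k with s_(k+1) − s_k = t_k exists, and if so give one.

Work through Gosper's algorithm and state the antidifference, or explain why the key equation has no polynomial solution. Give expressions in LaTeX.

none (Gosper's algorithm certifies no s_k)

t_(k+1)/t_k = (k + 4)/(k + 5).
So A=k + 4 and B=k + 5, with C=1.
Set up (k + 4)·f(k+1) − (k + 4)·f(k) − (1) = 0.
d = 0 from the (1,1,0) case.
f = c0 ⇒ A·f(k+1) − B(k−1)·f(k) − C = -1. The system {-1 = 0} is inconsistent; no antidifference.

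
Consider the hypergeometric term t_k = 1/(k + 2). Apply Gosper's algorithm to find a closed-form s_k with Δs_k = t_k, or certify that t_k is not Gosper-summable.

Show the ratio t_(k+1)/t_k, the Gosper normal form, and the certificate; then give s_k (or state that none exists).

The ratio is (k + 2)/(k + 3).
Take A(k)=k + 2, B(k)=k + 3, C(k)=1.
Need (k + 2)·f(k+1) − (k + 2)·f(k) = 1.
From deg A=1, deg B=1, deg C=0: d=0.
f = c0 ⇒ A·f(k+1) − B(k−1)·f(k) − C = -1. The system {-1 = 0} is inconsistent; no antidifference.

none — t_k is not Gosper-summable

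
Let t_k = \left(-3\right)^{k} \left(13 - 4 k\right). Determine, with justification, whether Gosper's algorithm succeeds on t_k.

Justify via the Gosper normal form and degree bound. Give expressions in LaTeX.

Yes. s_k = \left(-3\right)^{k} \left(k - 4\right).

Compute t_(k+1)/t_k: get 3*(9 - 4*k)/(4*k - 13).
Factor: A=-3; B=1; C=k - 13/4.
Solve (-3)·f(k+1) − (1)·f(k) = k - 13/4.
From deg A=0, deg B=0, deg C=1: d=1.
Solving with deg f ≤ 1: f(k) = -(k - 4)/4.
Then R = B(k−1)f/C = -(k - 4)/(4*k - 13), so s_k = R(k)·t_k = (-3)**k*(k - 4).
s_(k+1) − s_k = (-3)**k*(13 - 4*k) = t_k.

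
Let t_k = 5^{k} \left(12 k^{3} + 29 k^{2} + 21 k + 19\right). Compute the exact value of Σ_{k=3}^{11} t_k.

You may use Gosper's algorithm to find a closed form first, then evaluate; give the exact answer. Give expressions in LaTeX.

Step 1: r(k) = 5*(12*k**3 + 65*k**2 + 115*k + 81)/(12*k**3 + 29*k**2 + 21*k + 19).
Factor: A=5; B=1; C=k**3 + 29*k**2/12 + 7*k/4 + 19/12.
Solve (5)·f(k+1) − (1)·f(k) = k**3 + 29*k**2/12 + 7*k/4 + 19/12.
deg f ≤ 3 (via 0,0,3).
A polynomial solution: f(k) = (3*k**3 - 4*k**2 + 4*k + 1)/12.
Certificate R = B(k−1)f/C = (3*k**3 - 4*k**2 + 4*k + 1)/(12*k**3 + 29*k**2 + 21*k + 19) gives s_k = 5**k*(3*k**3 - 4*k**2 + 4*k + 1).
Check: Δs_k = 5**k*(12*k**3 + 29*k**2 + 21*k + 19). ✓
Σ_(k=3)^(11) t_k = s_(12) − s_(3) = 1136962890625 − (7250) = 1136962883375.

Σ = 1136962883375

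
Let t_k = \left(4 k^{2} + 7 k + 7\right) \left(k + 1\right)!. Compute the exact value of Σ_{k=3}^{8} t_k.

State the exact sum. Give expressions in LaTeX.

Σ = 127007736

t_(k+1)/t_k = (k + 2)*(7*k + 4*(k + 1)**2 + 14)/(4*k**2 + 7*k + 7).
Take A(k)=k + 2, B(k)=1, C(k)=k**2 + 7*k/4 + 7/4.
Key eq: (k + 2)·f(k+1) = (1)·f(k) + (k**2 + 7*k/4 + 7/4).
Bound: deg f ≤ 1.
Coefficient equations give f(k) = (4*k - 1)/4.
Certificate R = B(k−1)f/C = (4*k - 1)/(4*k**2 + 7*k + 7) gives s_k = (4*k - 1)*factorial(k + 1).
Δs = (4*k**2 + 7*k + 7)*factorial(k + 1), as required.
Evaluate s at k=9 and k=3: 127008000 and 264; difference 127007736.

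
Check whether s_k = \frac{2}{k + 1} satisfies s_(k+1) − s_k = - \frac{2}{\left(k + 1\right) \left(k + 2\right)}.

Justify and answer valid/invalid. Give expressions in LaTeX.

Valid — Δs_k = t_k.

s_(k+1) = 2/(k + 2)
s_(k+1) − s_k = -2/((k + 1)*(k + 2))
(s_(k+1) − s_k) − t_k = 0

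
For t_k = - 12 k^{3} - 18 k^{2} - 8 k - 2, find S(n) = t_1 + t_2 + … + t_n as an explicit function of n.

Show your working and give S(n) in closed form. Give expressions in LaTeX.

S(n) = n \left(- 3 n^{3} - 12 n^{2} - 16 n - 9\right)

Ratio r(k) = (6*k**3 + 27*k**2 + 40*k + 20)/(6*k**3 + 9*k**2 + 4*k + 1).
Take A(k)=1, B(k)=1, C(k)=k**3 + 3*k**2/2 + 2*k/3 + 1/6.
Need (1)·f(k+1) − (1)·f(k) = k**3 + 3*k**2/2 + 2*k/3 + 1/6.
deg f ≤ 4 (via 0,0,3).
Coefficient equations give f(k) = k*(k + 1)*(3*k**2 - 3*k + 1)/12.
Certificate R = B(k−1)f/C = k*(3*k**2 - 3*k + 1)/(2*(6*k**2 + 3*k + 1)) gives s_k = k*(-3*k**3 + 2*k - 1).
Δs = -12*k**3 - 18*k**2 - 8*k - 2, as required.
Evaluate: s_(n+1) = -3*n**4 - 12*n**3 - 16*n**2 - 9*n - 2; subtract s_(1) = -2 ⇒ S(n) = n*(-3*n**3 - 12*n**2 - 16*n - 9).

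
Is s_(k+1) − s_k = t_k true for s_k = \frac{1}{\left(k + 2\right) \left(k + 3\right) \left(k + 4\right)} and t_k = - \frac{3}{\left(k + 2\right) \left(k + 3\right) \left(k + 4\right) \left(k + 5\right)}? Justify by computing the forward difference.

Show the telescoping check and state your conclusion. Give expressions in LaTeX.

s_(k+1) = 1/((k + 3)*(k + 4)*(k + 5))
s_(k+1) − s_k = -3/((k + 2)*(k + 3)*(k + 4)*(k + 5))
(s_(k+1) − s_k) − t_k = 0

valid (s_(k+1) − s_k reduces to t_k)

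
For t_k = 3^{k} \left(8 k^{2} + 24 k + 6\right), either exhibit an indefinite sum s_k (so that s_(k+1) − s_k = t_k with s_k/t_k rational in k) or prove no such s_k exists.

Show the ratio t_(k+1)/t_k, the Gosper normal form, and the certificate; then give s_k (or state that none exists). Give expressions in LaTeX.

t_(k+1)/t_k = 3*(4*k**2 + 20*k + 19)/(4*k**2 + 12*k + 3).
So A=3 and B=1, with C=k**2 + 3*k + 3/4.
Need (3)·f(k+1) − (1)·f(k) = k**2 + 3*k + 3/4.
deg f ≤ 2 (via 0,0,2).
Match coefficients ⇒ f(k) = (4*k**2 - 3)/8.
Certificate R = B(k−1)f/C = (4*k**2 - 3)/(2*(4*k**2 + 12*k + 3)) gives s_k = 3**k*(4*k**2 - 3).
Δs = 3**k*(8*k**2 + 24*k + 6), as required.

s_k = 3^{k} \left(4 k^{2} - 3\right)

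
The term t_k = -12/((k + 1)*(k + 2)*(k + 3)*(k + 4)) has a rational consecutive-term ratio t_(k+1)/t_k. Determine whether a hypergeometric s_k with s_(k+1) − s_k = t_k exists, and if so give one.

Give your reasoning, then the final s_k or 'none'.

t_(k+1)/t_k = (k + 1)/(k + 5).
So A=k + 1 and B=k + 5, with C=1.
Key eq: (k + 1)·f(k+1) = (k + 4)·f(k) + (1).
Degrees (1,1,0) ⇒ d ≤ 3.
Coefficient equations give f(k) = k*(k**2 + 6*k + 11)/18.
Get s_k = R·t_k = 2*k*(-k**2 - 6*k - 11)/(3*(k + 1)*(k + 2)*(k + 3)) with R(k) = B(k−1)f(k)/C(k) = k*(k + 4)*(k**2 + 6*k + 11)/18.
Check: Δs_k = -12/(k**4 + 10*k**3 + 35*k**2 + 50*k + 24). ✓

s_k = 2*k*(-k**2 - 6*k - 11)/(3*(k + 1)*(k + 2)*(k + 3))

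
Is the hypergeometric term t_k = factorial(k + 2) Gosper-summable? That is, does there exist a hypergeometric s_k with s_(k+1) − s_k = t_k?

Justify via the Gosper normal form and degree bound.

Compute t_(k+1)/t_k: get k + 3.
A = k + 3, B = 1, C = 1.
Solve (k + 3)·f(k+1) − (1)·f(k) = 1.
From deg A=1, deg B=0, deg C=0: d=-1.
Bound -1 < 0, so the key equation has no polynomial solution.

No; the degree bound rules out any f.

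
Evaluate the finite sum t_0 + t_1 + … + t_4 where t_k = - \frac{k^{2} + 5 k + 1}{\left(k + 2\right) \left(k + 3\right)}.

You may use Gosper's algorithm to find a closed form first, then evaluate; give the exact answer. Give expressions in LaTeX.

r(k) = (k + 2)*(5*k + (k + 1)**2 + 6)/((k + 4)*(k**2 + 5*k + 1)) after simplifying.
Factor: A=k + 2; B=k + 4; C=k**2 + 5*k + 1.
Key eq: (k + 2)·f(k+1) = (k + 3)·f(k) + (k**2 + 5*k + 1).
d = 2 from the (1,1,2) case.
Match coefficients ⇒ f(k) = k*(2*k - 1)/2.
Get s_k = R·t_k = k*(1 - 2*k)/(2*(k + 2)) with R(k) = B(k−1)f(k)/C(k) = k*(k + 3)*(2*k - 1)/(2*(k**2 + 5*k + 1)).
Verify: (-k**2 - 5*k - 1)/(k**2 + 5*k + 6) matches t_k.
Sum = s_(5) − s_(0); s_(5) = -45/14, s_(0) = 0 ⇒ -45/14.

Σ = -45/14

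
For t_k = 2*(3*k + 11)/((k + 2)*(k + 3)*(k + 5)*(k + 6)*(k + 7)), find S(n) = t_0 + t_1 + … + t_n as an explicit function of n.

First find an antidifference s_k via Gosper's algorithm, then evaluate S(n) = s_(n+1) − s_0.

The ratio is (k + 2)*(k + 5)*(3*k + 14)/((k + 4)*(k + 8)*(3*k + 11)).
Take A(k)=k + 2, B(k)=k + 8, C(k)=k**2 + 23*k/3 + 44/3.
f must satisfy (k + 2)·f(k+1) − (k + 7)·f(k) = k**2 + 23*k/3 + 44/3.
d = 5 from the (1,1,2) case.
Solving with deg f ≤ 5: f(k) = k*(k + 3)*(k + 4)*(k**2 + 13*k + 52)/180.
So s_k = (B(k−1)f/C)·t_k = (k*(k + 3)*(k + 7)*(k**2 + 13*k + 52)/(60*(3*k + 11)))·t_k = k*(k**2 + 13*k + 52)/(30*(k**3 + 13*k**2 + 52*k + 60)).
Δs = 2*(3*k + 11)/(k**5 + 23*k**4 + 203*k**3 + 853*k**2 + 1692*k + 1260), as required.
s_(n+1) = (n**3 + 16*n**2 + 81*n + 66)/(30*(n**3 + 16*n**2 + 81*n + 126)) and s_(0) = 0, so S(n) = (n**3 + 16*n**2 + 81*n + 66)/(30*(n**3 + 16*n**2 + 81*n + 126)).

S(n) = (n**3 + 16*n**2 + 81*n + 66)/(30*(n**3 + 16*n**2 + 81*n + 126))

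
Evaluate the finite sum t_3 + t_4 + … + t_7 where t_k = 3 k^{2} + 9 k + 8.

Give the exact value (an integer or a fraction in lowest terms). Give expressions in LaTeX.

Σ = 670

Step 1: r(k) = (3*k**2 + 15*k + 20)/(3*k**2 + 9*k + 8).
Gosper form: A/B · C(k+1)/C(k) with A=1, B=1, C=k**2 + 3*k + 8/3.
Solve (1)·f(k+1) − (1)·f(k) = k**2 + 3*k + 8/3.
From deg A=0, deg B=0, deg C=2: d=3.
Coefficient equations give f(k) = k*(k**2 + 3*k + 4)/3.
Then R = B(k−1)f/C = k*(k**2 + 3*k + 4)/(3*k**2 + 9*k + 8), so s_k = R(k)·t_k = k*(k**2 + 3*k + 4).
Check: Δs_k = 3*k**2 + 9*k + 8. ✓
Σ_(k=3)^(7) t_k = s_(8) − s_(3) = 736 − (66) = 670.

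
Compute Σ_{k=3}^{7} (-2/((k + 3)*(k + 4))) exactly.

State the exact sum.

Compute t_(k+1)/t_k: get (k + 3)/(k + 5).
Normal form (A,B,C) = (k + 3, k + 5, 1).
f must satisfy (k + 3)·f(k+1) − (k + 4)·f(k) = 1.
d = 1 from the (1,1,0) case.
A polynomial solution: f(k) = k/3.
Certificate R = B(k−1)f/C = k*(k + 4)/3 gives s_k = -2*k/(3*k + 9).
Δs = -2/(k**2 + 7*k + 12), as required.
Sum = s_(8) − s_(3); s_(8) = -16/33, s_(3) = -1/3 ⇒ -5/33.

Σ = -5/33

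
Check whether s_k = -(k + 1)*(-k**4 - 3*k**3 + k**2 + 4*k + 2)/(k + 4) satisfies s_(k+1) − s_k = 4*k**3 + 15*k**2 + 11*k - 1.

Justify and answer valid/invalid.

Invalid: residual 3*(-3*k**4 - 28*k**3 - 72*k**2 - 47*k + 2)/(k**2 + 9*k + 20) ≠ 0.

s_(k+1) = (k**5 + 9*k**4 + 28*k**3 + 35*k**2 + 11*k - 6)/(k + 5)
s_(k+1) − s_k = 2*(2*k**5 + 21*k**4 + 71*k**3 + 91*k**2 + 35*k - 7)/(k**2 + 9*k + 20)
(s_(k+1) − s_k) − t_k = 3*(-3*k**4 - 28*k**3 - 72*k**2 - 47*k + 2)/(k**2 + 9*k + 20)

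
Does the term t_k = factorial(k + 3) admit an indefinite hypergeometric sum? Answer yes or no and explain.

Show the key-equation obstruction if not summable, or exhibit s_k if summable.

The ratio is k + 4.
Gosper form: A/B · C(k+1)/C(k) with A=k + 4, B=1, C=1.
Key eq: (k + 4)·f(k+1) = (1)·f(k) + (1).
From deg A=1, deg B=0, deg C=0: d=-1.
Bound -1 < 0, so the key equation has no polynomial solution.

No. Not Gosper-summable.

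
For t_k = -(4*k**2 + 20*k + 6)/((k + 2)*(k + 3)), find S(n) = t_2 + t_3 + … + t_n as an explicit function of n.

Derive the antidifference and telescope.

S(n) = (-8*n**2 - 7*n + 15)/(2*(n + 3))

Compute t_(k+1)/t_k: get (k + 2)*(10*k + 2*(k + 1)**2 + 13)/((k + 4)*(2*k**2 + 10*k + 3)).
Take A(k)=k + 2, B(k)=k + 4, C(k)=k**2 + 5*k + 3/2.
Set up (k + 2)·f(k+1) − (k + 3)·f(k) − (k**2 + 5*k + 3/2) = 0.
Bound: deg f ≤ 2.
Solving with deg f ≤ 2: f(k) = k*(4*k - 1)/4.
So s_k = (B(k−1)f/C)·t_k = (k*(k + 3)*(4*k - 1)/(2*(2*k**2 + 10*k + 3)))·t_k = k*(1 - 4*k)/(k + 2).
Check: Δs_k = 2*(-2*k**2 - 10*k - 3)/(k**2 + 5*k + 6). ✓
Σ_(k=2)^n t_k = s_(n+1) − s_(2) = ((-4*n**2 - 7*n - 3)/(n + 3)) − (-7/2), i.e. (-8*n**2 - 7*n + 15)/(2*(n + 3)).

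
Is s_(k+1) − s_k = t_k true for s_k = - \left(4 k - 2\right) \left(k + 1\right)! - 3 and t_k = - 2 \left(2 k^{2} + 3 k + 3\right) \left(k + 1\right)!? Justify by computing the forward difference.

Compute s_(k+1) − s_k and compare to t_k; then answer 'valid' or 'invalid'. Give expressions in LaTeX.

Valid: the claim telescopes to t_k.

s_(k+1) = -(4*k + 2)*factorial(k + 2) - 3
s_(k+1) − s_k = -2*(2*k**2 + 3*k + 3)*factorial(k + 1)
(s_(k+1) − s_k) − t_k = 0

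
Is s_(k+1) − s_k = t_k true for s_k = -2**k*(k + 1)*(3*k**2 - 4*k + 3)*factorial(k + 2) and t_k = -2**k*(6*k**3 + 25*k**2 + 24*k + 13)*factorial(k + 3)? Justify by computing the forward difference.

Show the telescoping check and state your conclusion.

Invalid: residual 2**(k + 1)*(6*k**3 + 19*k**2 + 20*k + 9)*factorial(k + 2) ≠ 0.

s_(k+1) = -2**(k + 1)*(k + 2)*(3*k**2 + 2*k + 2)*factorial(k + 3)
s_(k+1) − s_k = -2**k*(6*k**4 + 31*k**3 + 61*k**2 + 45*k + 21)*factorial(k + 2)
(s_(k+1) − s_k) − t_k = 2**(k + 1)*(6*k**3 + 19*k**2 + 20*k + 9)*factorial(k + 2)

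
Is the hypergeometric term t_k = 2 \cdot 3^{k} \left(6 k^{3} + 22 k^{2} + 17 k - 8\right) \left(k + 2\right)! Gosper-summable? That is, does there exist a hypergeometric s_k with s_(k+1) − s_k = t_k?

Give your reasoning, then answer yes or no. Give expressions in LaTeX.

Yes. s_k = 2 \cdot 3^{k} \left(2 k^{2} - 2 k - 1\right) \left(k + 2\right)!.

t_(k+1)/t_k = 3*(6*k**4 + 58*k**3 + 199*k**2 + 274*k + 111)/(6*k**3 + 22*k**2 + 17*k - 8).
So A=3*k + 9 and B=1, with C=k**3 + 11*k**2/3 + 17*k/6 - 4/3.
Set up (3*k + 9)·f(k+1) − (1)·f(k) − (k**3 + 11*k**2/3 + 17*k/6 - 4/3) = 0.
d = 2 from the (1,0,3) case.
Match coefficients ⇒ f(k) = (2*k**2 - 2*k - 1)/6.
Then R = B(k−1)f/C = (2*k**2 - 2*k - 1)/(6*k**3 + 22*k**2 + 17*k - 8), so s_k = R(k)·t_k = 2*3**k*(2*k**2 - 2*k - 1)*factorial(k + 2).
Verify: 2*3**k*(6*k**3 + 22*k**2 + 17*k - 8)*factorial(k + 2) matches t_k.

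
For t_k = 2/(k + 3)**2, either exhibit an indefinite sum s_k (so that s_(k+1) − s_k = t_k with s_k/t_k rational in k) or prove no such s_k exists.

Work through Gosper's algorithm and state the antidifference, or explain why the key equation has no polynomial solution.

t_(k+1)/t_k = (k + 3)**2/(k + 4)**2.
Normal form (A,B,C) = (k**2 + 6*k + 9, k**2 + 8*k + 16, 1).
Set up (k**2 + 6*k + 9)·f(k+1) − (k**2 + 6*k + 9)·f(k) − (1) = 0.
deg f ≤ 0 (via 2,2,0).
Write f(k) = c0. Then LHS − RHS = -1, requiring -1 = 0: contradictory. No certificate.

none — t_k is not Gosper-summable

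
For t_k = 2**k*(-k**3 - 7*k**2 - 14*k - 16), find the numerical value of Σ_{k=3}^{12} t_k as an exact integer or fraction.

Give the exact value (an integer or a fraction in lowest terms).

Σ = -19840608

r(k) = 2*(k**3 + 10*k**2 + 31*k + 38)/(k**3 + 7*k**2 + 14*k + 16) after simplifying.
A = 2, B = 1, C = k**3 + 7*k**2 + 14*k + 16.
f must satisfy (2)·f(k+1) − (1)·f(k) = k**3 + 7*k**2 + 14*k + 16.
From deg A=0, deg B=0, deg C=3: d=3.
Solve for f: f(k) = (k + 1)*(k**2 + 4) (degree 3 ≤ 3).
Then R = B(k−1)f/C = (k + 1)*(k**2 + 4)/(k**3 + 7*k**2 + 14*k + 16), so s_k = R(k)·t_k = 2**k*(-k**3 - k**2 - 4*k - 4).
Check: Δs_k = 2**k*(-k**3 - 7*k**2 - 14*k - 16). ✓
Sum = s_(13) − s_(3); s_(13) = -19841024, s_(3) = -416 ⇒ -19840608.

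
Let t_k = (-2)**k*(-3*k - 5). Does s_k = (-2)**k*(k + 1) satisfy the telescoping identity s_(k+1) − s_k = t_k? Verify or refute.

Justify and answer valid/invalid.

Valid — Δs_k = t_k.

s_(k+1) = (-2)**(k + 1)*(k + 2)
s_(k+1) − s_k = (-2)**k*(-3*k - 5)
(s_(k+1) − s_k) − t_k = 0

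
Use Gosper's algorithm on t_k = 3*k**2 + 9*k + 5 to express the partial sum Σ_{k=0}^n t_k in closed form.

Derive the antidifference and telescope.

S(n) = n**3 + 6*n**2 + 10*n + 5

Compute t_(k+1)/t_k: get (3*k**2 + 15*k + 17)/(3*k**2 + 9*k + 5).
Gosper form: A/B · C(k+1)/C(k) with A=1, B=1, C=k**2 + 3*k + 5/3.
f must satisfy (1)·f(k+1) − (1)·f(k) = k**2 + 3*k + 5/3.
From deg A=0, deg B=0, deg C=2: d=3.
Coefficient equations give f(k) = k*(k**2 + 3*k + 1)/3.
Certificate R = B(k−1)f/C = k*(k**2 + 3*k + 1)/(3*k**2 + 9*k + 5) gives s_k = k*(k**2 + 3*k + 1).
Verify: 3*k**2 + 9*k + 5 matches t_k.
Evaluate: s_(n+1) = n**3 + 6*n**2 + 10*n + 5; subtract s_(0) = 0 ⇒ S(n) = n**3 + 6*n**2 + 10*n + 5.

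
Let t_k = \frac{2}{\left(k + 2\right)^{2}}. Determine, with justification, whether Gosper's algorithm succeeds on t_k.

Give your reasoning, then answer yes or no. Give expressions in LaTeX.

Step 1: r(k) = (k + 2)**2/(k + 3)**2.
Take A(k)=k**2 + 4*k + 4, B(k)=k**2 + 6*k + 9, C(k)=1.
Key eq: (k**2 + 4*k + 4)·f(k+1) = (k**2 + 4*k + 4)·f(k) + (1).
d = 0 from the (2,2,0) case.
Generic f = c0 gives residual -1; -1 = 0 cannot hold, so t_k is not Gosper-summable.

No — key equation has no polynomial f.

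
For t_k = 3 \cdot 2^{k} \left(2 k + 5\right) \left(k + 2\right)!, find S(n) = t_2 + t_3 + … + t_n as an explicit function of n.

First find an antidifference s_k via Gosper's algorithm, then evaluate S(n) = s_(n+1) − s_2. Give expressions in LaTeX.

Step 1: r(k) = 2*(k + 3)*(2*k + 7)/(2*k + 5).
Take A(k)=2*k + 6, B(k)=1, C(k)=k + 5/2.
Key eq: (2*k + 6)·f(k+1) = (1)·f(k) + (k + 5/2).
deg f ≤ 0 (via 1,0,1).
Solving with deg f ≤ 0: f(k) = 1/2.
Then R = B(k−1)f/C = 1/(2*k + 5), so s_k = R(k)·t_k = 3*2**k*factorial(k + 2).
Check: Δs_k = 3*2**k*(2*k + 5)*factorial(k + 2). ✓
s_(n+1) = 6*2**n*factorial(n + 3) and s_(2) = 288, so S(n) = 6*2**n*factorial(n + 3) - 288.

S(n) = 6 \cdot 2^{n} \left(n + 3\right)! - 288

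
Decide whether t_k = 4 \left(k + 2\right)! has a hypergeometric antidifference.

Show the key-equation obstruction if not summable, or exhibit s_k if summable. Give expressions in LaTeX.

No — t_k has no hypergeometric antidifference.

Compute t_(k+1)/t_k: get k + 3.
So A=k + 3 and B=1, with C=1.
Set up (k + 3)·f(k+1) − (1)·f(k) − (1) = 0.
Degrees (1,0,0) ⇒ d ≤ -1.
deg f ≤ -1 is impossible — no certificate.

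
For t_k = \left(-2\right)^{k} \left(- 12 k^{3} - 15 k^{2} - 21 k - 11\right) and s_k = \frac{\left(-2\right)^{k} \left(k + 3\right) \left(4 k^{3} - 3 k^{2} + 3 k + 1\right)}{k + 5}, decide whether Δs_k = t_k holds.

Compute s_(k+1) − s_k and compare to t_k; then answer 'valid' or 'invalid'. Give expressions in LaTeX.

Invalid: residual \frac{2 \left(-2\right)^{k} \left(12 k^{4} + 79 k^{3} + 93 k^{2} + 119 k + 56\right)}{k^{2} + 11 k + 30} ≠ 0.

s_(k+1) = (-2)**(k + 1)*(4*k**4 + 25*k**3 + 45*k**2 + 41*k + 20)/(k + 6)
s_(k+1) − s_k = (-2)**k*(-12*k**5 - 123*k**4 - 388*k**3 - 506*k**2 - 513*k - 218)/(k**2 + 11*k + 30)
(s_(k+1) − s_k) − t_k = 2*(-2)**k*(12*k**4 + 79*k**3 + 93*k**2 + 119*k + 56)/(k**2 + 11*k + 30)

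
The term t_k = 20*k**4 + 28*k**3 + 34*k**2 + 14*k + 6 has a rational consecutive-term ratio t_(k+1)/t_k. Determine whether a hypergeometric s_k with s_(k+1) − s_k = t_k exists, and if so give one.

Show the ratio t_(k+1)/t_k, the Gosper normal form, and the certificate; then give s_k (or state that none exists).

s_k = k*(4*k**4 - 3*k**3 + 4*k**2 - 3*k + 4)

The ratio is (10*k**4 + 54*k**3 + 119*k**2 + 123*k + 51)/(10*k**4 + 14*k**3 + 17*k**2 + 7*k + 3).
Normal form (A,B,C) = (1, 1, k**4 + 7*k**3/5 + 17*k**2/10 + 7*k/10 + 3/10).
Key eq: (1)·f(k+1) = (1)·f(k) + (k**4 + 7*k**3/5 + 17*k**2/10 + 7*k/10 + 3/10).
Degrees (0,0,4) ⇒ d ≤ 5.
Coefficient equations give f(k) = k*(4*k**4 - 3*k**3 + 4*k**2 - 3*k + 4)/20.
R(k) = B(k−1)·f(k)/C(k) = k*(4*k**4 - 3*k**3 + 4*k**2 - 3*k + 4)/(2*(k**2 + k + 1)*(10*k**2 + 4*k + 3)); s_k = R·t_k = k*(4*k**4 - 3*k**3 + 4*k**2 - 3*k + 4).
s_(k+1) − s_k = 20*k**4 + 28*k**3 + 34*k**2 + 14*k + 6 = t_k.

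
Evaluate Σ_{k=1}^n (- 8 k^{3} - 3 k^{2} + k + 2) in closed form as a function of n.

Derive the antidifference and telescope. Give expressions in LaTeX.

Compute t_(k+1)/t_k: get (8*k**3 + 27*k**2 + 29*k + 8)/(8*k**3 + 3*k**2 - k - 2).
Normal form (A,B,C) = (1, 1, k**3 + 3*k**2/8 - k/8 - 1/4).
Key eq: (1)·f(k+1) = (1)·f(k) + (k**3 + 3*k**2/8 - k/8 - 1/4).
Bound: deg f ≤ 4.
Solving with deg f ≤ 4: f(k) = k*(2*k**3 - 3*k**2 - 1)/8.
Get s_k = R·t_k = -2*k**4 + 3*k**3 + k with R(k) = B(k−1)f(k)/C(k) = k*(2*k**3 - 3*k**2 - 1)/(8*k**3 + 3*k**2 - k - 2).
Δs = -8*k**3 - 3*k**2 + k + 2, as required.
s_(n+1) = -2*n**4 - 5*n**3 - 3*n**2 + 2*n + 2 and s_(1) = 2, so S(n) = n*(-2*n**3 - 5*n**2 - 3*n + 2).

S(n) = n \left(- 2 n^{3} - 5 n^{2} - 3 n + 2\right)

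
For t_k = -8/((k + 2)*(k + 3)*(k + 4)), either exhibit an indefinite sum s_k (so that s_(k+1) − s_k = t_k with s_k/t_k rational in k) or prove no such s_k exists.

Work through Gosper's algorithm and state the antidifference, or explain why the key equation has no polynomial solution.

s_k = 2*k*(-k - 5)/(3*(k + 2)*(k + 3))

The ratio is (k + 2)/(k + 5).
Take A(k)=k + 2, B(k)=k + 5, C(k)=1.
Solve (k + 2)·f(k+1) − (k + 4)·f(k) = 1.
d = 2 from the (1,1,0) case.
Solving with deg f ≤ 2: f(k) = k*(k + 5)/12.
Get s_k = R·t_k = 2*k*(-k - 5)/(3*(k + 2)*(k + 3)) with R(k) = B(k−1)f(k)/C(k) = k*(k + 4)*(k + 5)/12.
Verify: -8/(k**3 + 9*k**2 + 26*k + 24) matches t_k.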